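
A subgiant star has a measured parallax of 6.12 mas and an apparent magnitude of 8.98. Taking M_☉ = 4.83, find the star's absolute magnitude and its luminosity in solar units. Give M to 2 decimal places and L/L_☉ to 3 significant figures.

M ≈ 2.91; L/L_☉ ≈ 5.84

d = 1/p = 1000/6.12 mas = 163.4 pc
M = m − 5 log₁₀ d + 5 = 8.98 − 5·2.2132 + 5 = 2.914
M − M_☉ = 2.914 − 4.83 = -1.916
L/L_☉ = 10^(−0.4 × -1.916) = 5.841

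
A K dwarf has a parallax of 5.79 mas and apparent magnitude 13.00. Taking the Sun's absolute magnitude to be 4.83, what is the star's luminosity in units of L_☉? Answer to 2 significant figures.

d = 1/p = 1000/5.79 mas = 172.7 pc
M = m − 5 log₁₀ d + 5 = 13.00 − 5·2.2373 + 5 = 6.813
M − M_☉ = 6.813 − 4.83 = 1.983
L/L_☉ = 10^(−0.4 × 1.983) = 0.1609

L/L_☉ ≈ 0.16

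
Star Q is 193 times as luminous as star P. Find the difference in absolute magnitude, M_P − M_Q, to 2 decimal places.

M_P − M_Q ≈ 5.71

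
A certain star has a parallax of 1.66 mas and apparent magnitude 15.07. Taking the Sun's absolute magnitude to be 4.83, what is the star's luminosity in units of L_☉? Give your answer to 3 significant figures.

d = 1/p = 1000/1.66 mas = 602.4 pc
M = m − 5 log₁₀ d + 5 = 15.07 − 5·2.7799 + 5 = 6.171
M − M_☉ = 6.171 − 4.83 = 1.341
L/L_☉ = 10^(−0.4 × 1.341) = 0.2909

L/L_☉ ≈ 0.291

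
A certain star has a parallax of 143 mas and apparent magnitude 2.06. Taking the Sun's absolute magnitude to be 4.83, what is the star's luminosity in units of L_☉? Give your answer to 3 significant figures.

d = 1/p = 1000/143 mas = 6.993 pc
M = m − 5 log₁₀ d + 5 = 2.06 − 5·0.8447 + 5 = 2.837
M − M_☉ = 2.837 − 4.83 = -1.993
L/L_☉ = 10^(−0.4 × -1.993) = 6.271

L/L_☉ ≈ 6.27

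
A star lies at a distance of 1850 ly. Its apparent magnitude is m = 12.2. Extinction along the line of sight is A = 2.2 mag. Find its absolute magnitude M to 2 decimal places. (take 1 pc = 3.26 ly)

M ≈ 1.23

d = 1850 ly / 3.26 = 567.5 pc
5 log₁₀(d/10 pc) = 5 log₁₀(567.5) − 5 = 8.770
M = m − 5 log₁₀(d/10) − A = 12.2 − 8.770 − 2.2 = 1.230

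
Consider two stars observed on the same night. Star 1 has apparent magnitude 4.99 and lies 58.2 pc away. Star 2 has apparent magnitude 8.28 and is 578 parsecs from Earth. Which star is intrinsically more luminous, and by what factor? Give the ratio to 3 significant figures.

Star 2 is more luminous, by a factor of 4.76.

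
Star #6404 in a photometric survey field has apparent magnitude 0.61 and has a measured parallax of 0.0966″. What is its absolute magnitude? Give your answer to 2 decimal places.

M ≈ 0.53

d = 1/p = 1/0.0966″ = 10.35 pc
5 log₁₀(d/10 pc) = 5 log₁₀(10.35) − 5 = 0.075
M = m − 5 log₁₀(d/10) = 0.61 − 0.075 = 0.535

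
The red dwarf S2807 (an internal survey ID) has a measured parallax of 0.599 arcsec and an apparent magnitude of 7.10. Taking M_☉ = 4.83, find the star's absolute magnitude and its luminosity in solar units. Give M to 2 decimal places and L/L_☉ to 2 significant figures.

d = 1/p = 1/0.599″ = 1.669 pc
M = m − 5 log₁₀ d + 5 = 7.10 − 5·0.2226 + 5 = 10.987
M − M_☉ = 10.987 − 4.83 = 6.157
L/L_☉ = 10^(−0.4 × 6.157) = 3.445×10^-3

M ≈ 10.99; L/L_☉ ≈ 3.4×10^-3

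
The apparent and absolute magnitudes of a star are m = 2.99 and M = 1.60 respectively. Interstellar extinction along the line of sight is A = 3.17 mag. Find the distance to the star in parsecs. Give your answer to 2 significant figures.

m − M = 5 log₁₀(d/10 pc) + A  ⇒  2.99 − (1.60) − 3.17 = 5 log₁₀(d/10)
-1.780 = 5 log₁₀(d/10)
log₁₀ d = (m − M − A)/5 + 1 = 0.6440
d = 10^0.6440 = 4.406 pc

d ≈ 4.4 pc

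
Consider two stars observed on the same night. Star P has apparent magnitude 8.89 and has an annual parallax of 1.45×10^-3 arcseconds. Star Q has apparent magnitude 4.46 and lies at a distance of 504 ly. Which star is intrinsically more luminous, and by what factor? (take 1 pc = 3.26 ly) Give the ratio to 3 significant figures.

Star Q is more luminous, by a factor of 2.97.

Star P: d = 1/p = 1/1.45×10^-3″ = 689.7 pc
Star P: M = m − 5 log₁₀ d + 5 = 8.89 − 5·2.8386 + 5 = -0.303
Star Q: d = 504 ly / 3.26 = 154.6 pc
Star Q: M = m − 5 log₁₀ d + 5 = 4.46 − 5·2.1892 + 5 = -1.486
ΔM = M_P − M_Q = -0.303 − (-1.486) = 1.183; smaller M is more luminous → Star Q.
L ratio = 10^(0.4 |ΔM|) = 10^0.473 = 2.973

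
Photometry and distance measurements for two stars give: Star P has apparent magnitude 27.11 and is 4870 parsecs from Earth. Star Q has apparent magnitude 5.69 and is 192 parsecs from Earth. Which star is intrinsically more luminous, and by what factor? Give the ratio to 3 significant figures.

Star P: M = m − 5 log₁₀ d + 5 = 27.11 − 5·3.6875 + 5 = 13.672
Star Q: M = m − 5 log₁₀ d + 5 = 5.69 − 5·2.2833 + 5 = -0.727
ΔM = M_P − M_Q = 13.672 − (-0.727) = 14.399; smaller M is more luminous → Star Q.
L ratio = 10^(0.4 |ΔM|) = 10^5.760 = 574800

Star Q is more luminous, by a factor of 575000.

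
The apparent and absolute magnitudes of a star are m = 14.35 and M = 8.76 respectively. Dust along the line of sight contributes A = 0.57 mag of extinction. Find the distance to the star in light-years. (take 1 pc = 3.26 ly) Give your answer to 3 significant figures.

d ≈ 329 ly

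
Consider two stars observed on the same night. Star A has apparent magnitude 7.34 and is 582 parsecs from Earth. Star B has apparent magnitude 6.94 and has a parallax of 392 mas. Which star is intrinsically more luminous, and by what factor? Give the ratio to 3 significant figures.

Star A is more luminous, by a factor of 36000.

Star A: M = m − 5 log₁₀ d + 5 = 7.34 − 5·2.7649 + 5 = -1.485
Star B: p = 392 mas = 0.392″ → d = 1/p = 2.551 pc
Star B: M = m − 5 log₁₀ d + 5 = 6.94 − 5·0.4067 + 5 = 9.906
ΔM = M_A − M_B = -1.485 − (9.906) = -11.391; smaller M is more luminous → Star A.
L ratio = 10^(0.4 |ΔM|) = 10^4.556 = 36010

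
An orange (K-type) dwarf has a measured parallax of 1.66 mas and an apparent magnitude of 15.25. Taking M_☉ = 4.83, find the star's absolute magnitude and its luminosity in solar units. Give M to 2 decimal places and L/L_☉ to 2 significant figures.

M ≈ 6.35; L/L_☉ ≈ 0.25

d = 1/p = 1000/1.66 mas = 602.4 pc
M = m − 5 log₁₀ d + 5 = 15.25 − 5·2.7799 + 5 = 6.351
M − M_☉ = 6.351 − 4.83 = 1.521
L/L_☉ = 10^(−0.4 × 1.521) = 0.2465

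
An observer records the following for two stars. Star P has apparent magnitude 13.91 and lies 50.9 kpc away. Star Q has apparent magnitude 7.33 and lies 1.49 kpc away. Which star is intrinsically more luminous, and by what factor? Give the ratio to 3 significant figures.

Star P is more luminous, by a factor of 2.72.

Star P: d = 50.9 kpc = 50900 pc
Star P: M = m − 5 log₁₀ d + 5 = 13.91 − 5·4.7067 + 5 = -4.624
Star Q: d = 1.49 kpc = 1490 pc
Star Q: M = m − 5 log₁₀ d + 5 = 7.33 − 5·3.1732 + 5 = -3.536
ΔM = M_P − M_Q = -4.624 − (-3.536) = -1.088; smaller M is more luminous → Star P.
L ratio = 10^(0.4 |ΔM|) = 10^0.435 = 2.723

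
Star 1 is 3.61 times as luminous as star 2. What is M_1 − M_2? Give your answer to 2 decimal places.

M_1 − M_2 ≈ -1.39

Pogson: ΔM = −2.5 log₁₀(ratio) = −2.5 log₁₀(3.61) = −2.5 × 0.5575 = -1.394
Star 1 is brighter, so it has the smaller magnitude: the difference is negative.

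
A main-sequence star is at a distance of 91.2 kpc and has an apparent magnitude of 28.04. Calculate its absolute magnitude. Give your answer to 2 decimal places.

d = 91.2 kpc = 91200 pc
5 log₁₀(d/10 pc) = 5 log₁₀(91200) − 5 = 19.800
M = m − 5 log₁₀(d/10) = 28.04 − 19.800 = 8.240

M ≈ 8.24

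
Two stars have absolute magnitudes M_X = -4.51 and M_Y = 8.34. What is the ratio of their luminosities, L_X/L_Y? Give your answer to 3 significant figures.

L_X/L_Y ≈ 138000

ΔM = M_X − M_Y = -12.85
L_X/L_Y = 10^(−0.4 ΔM) = 10^5.140 = 138000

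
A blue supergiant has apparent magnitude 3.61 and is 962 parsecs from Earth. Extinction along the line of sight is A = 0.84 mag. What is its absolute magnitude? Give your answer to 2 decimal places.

5 log₁₀(d/10 pc) = 5 log₁₀(962.0) − 5 = 9.916
M = m − 5 log₁₀(d/10) − A = 3.61 − 9.916 − 0.84 = -7.146

M ≈ -7.15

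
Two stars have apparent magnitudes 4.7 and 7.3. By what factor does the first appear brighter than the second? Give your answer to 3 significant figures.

Magnitude difference = -2.6
Flux ratio = 10^(−0.4 Δm) = 10^(−0.4 × -2.6) = 10^1.040 = 10.96

11.0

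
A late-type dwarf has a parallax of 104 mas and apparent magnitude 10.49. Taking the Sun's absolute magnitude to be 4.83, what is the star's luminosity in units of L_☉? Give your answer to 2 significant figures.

L/L_☉ ≈ 5.0×10^-3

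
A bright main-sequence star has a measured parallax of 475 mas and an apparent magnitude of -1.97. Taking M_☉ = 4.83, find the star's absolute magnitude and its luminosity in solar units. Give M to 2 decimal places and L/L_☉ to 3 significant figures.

M ≈ 1.41; L/L_☉ ≈ 23.3

d = 1/p = 1000/475 mas = 2.105 pc
M = m − 5 log₁₀ d + 5 = -1.97 − 5·0.3233 + 5 = 1.413
M − M_☉ = 1.413 − 4.83 = -3.417
L/L_☉ = 10^(−0.4 × -3.417) = 23.26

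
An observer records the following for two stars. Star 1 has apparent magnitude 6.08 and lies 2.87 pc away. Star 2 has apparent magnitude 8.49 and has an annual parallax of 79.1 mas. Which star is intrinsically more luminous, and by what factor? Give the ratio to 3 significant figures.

Star 2 is more luminous, by a factor of 2.11.

Star 1: M = m − 5 log₁₀ d + 5 = 6.08 − 5·0.4579 + 5 = 8.791
Star 2: p = 79.1 mas = 0.0791″ → d = 1/p = 12.64 pc
Star 2: M = m − 5 log₁₀ d + 5 = 8.49 − 5·1.1018 + 5 = 7.981
ΔM = M_1 − M_2 = 8.791 − (7.981) = 0.810; smaller M is more luminous → Star 2.
L ratio = 10^(0.4 |ΔM|) = 10^0.324 = 2.108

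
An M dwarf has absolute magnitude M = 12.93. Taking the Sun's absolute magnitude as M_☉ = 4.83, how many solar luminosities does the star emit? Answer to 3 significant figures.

M − M_☉ = 12.93 − 4.83 = 8.100
L/L_☉ = 10^(−0.4 (M − M_☉)) = 10^-3.240 = 5.754×10^-4

L/L_☉ ≈ 5.75×10^-4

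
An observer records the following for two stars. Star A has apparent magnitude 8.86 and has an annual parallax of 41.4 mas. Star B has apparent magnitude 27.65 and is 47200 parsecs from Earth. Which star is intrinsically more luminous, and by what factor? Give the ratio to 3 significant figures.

Star A is more luminous, by a factor of 8.59.

Star A: p = 41.4 mas = 0.0414″ → d = 1/p = 24.15 pc
Star A: M = m − 5 log₁₀ d + 5 = 8.86 − 5·1.3830 + 5 = 6.945
Star B: M = m − 5 log₁₀ d + 5 = 27.65 − 5·4.6739 + 5 = 9.280
ΔM = M_A − M_B = 6.945 − (9.280) = -2.335; smaller M is more luminous → Star A.
L ratio = 10^(0.4 |ΔM|) = 10^0.934 = 8.592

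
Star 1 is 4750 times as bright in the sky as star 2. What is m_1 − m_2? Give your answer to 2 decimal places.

Pogson: Δm = −2.5 log₁₀(ratio) = −2.5 log₁₀(4750) = −2.5 × 3.6767 = -9.192
Star 1 is brighter, so it has the smaller magnitude: the difference is negative.

m_1 − m_2 ≈ -9.19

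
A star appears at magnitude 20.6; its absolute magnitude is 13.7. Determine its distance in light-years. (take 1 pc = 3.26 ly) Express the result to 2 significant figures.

d ≈ 780 ly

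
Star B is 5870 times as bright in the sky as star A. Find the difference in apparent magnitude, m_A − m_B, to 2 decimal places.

m_A − m_B ≈ 9.42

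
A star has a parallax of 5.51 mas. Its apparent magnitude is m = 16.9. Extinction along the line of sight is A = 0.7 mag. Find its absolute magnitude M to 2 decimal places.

M ≈ 9.91

p = 5.51 mas = 5.51×10^-3″ → d = 1/p = 181.5 pc
5 log₁₀(d/10 pc) = 5 log₁₀(181.5) − 5 = 6.294
M = m − 5 log₁₀(d/10) − A = 16.9 − 6.294 − 0.7 = 9.906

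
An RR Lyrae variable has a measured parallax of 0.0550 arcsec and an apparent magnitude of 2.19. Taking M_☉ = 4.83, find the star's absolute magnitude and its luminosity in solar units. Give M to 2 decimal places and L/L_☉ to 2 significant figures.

M ≈ 0.89; L/L_☉ ≈ 38

d = 1/p = 1/0.0550″ = 18.18 pc
M = m − 5 log₁₀ d + 5 = 2.19 − 5·1.2596 + 5 = 0.892
M − M_☉ = 0.892 − 4.83 = -3.938
L/L_☉ = 10^(−0.4 × -3.938) = 37.61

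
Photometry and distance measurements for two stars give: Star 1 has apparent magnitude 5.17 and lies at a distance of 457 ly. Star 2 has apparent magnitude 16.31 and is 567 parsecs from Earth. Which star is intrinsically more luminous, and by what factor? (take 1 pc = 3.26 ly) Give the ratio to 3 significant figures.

Star 1: d = 457 ly / 3.26 = 140.2 pc
Star 1: M = m − 5 log₁₀ d + 5 = 5.17 − 5·2.1467 + 5 = -0.563
Star 2: M = m − 5 log₁₀ d + 5 = 16.31 − 5·2.7536 + 5 = 7.542
ΔM = M_1 − M_2 = -0.563 − (7.542) = -8.106; smaller M is more luminous → Star 1.
L ratio = 10^(0.4 |ΔM|) = 10^3.242 = 1747

Star 1 is more luminous, by a factor of 1750.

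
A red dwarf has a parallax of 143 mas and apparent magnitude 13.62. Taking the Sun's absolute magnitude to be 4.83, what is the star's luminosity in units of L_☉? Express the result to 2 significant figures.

L/L_☉ ≈ 1.5×10^-4

d = 1/p = 1000/143 mas = 6.993 pc
M = m − 5 log₁₀ d + 5 = 13.62 − 5·0.8447 + 5 = 14.397
M − M_☉ = 14.397 − 4.83 = 9.567
L/L_☉ = 10^(−0.4 × 9.567) = 1.490×10^-4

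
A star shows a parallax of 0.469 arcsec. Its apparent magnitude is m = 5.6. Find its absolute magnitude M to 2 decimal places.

M ≈ 8.96

d = 1/p = 1/0.469″ = 2.132 pc
5 log₁₀(d/10 pc) = 5 log₁₀(2.132) − 5 = -3.356
M = m − 5 log₁₀(d/10) = 5.6 + 3.356 = 8.956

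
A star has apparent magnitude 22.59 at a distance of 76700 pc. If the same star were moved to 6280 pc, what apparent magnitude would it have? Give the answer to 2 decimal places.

Flux ∝ 1/d², so Δm = 5 log₁₀(d₂/d₁) = 5 log₁₀(6280/76700) = -5.434
m₂ = m₁ + Δm = 22.59 + (-5.434) = 17.156

m ≈ 17.16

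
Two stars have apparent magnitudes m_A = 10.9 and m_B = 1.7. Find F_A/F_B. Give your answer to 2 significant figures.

Δm = 10.9 − (1.7) = 9.2
Flux ratio = 10^(−0.4 Δm) = 10^(−0.4 × 9.2) = 10^-3.680 = 2.089×10^-4

F_A/F_B ≈ 2.1×10^-4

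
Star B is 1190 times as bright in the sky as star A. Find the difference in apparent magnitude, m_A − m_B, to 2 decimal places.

m_A − m_B ≈ 7.69

Pogson: Δm = −2.5 log₁₀(ratio) = −2.5 log₁₀(1190) = −2.5 × 3.0755 = -7.689
Star B is brighter so has the smaller magnitude: m_A − m_B is positive.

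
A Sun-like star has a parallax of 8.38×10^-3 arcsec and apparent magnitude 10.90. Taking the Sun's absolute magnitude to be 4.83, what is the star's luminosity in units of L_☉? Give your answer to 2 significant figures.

d = 1/p = 1/8.38×10^-3″ = 119.3 pc
M = m − 5 log₁₀ d + 5 = 10.90 − 5·2.0768 + 5 = 5.516
M − M_☉ = 5.516 − 4.83 = 0.686
L/L_☉ = 10^(−0.4 × 0.686) = 0.5315

L/L_☉ ≈ 0.53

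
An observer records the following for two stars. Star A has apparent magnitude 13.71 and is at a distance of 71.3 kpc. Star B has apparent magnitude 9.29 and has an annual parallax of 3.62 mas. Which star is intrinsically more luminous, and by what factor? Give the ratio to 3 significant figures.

Star A: d = 71.3 kpc = 71300 pc
Star A: M = m − 5 log₁₀ d + 5 = 13.71 − 5·4.8531 + 5 = -5.555
Star B: p = 3.62 mas = 3.62×10^-3″ → d = 1/p = 276.2 pc
Star B: M = m − 5 log₁₀ d + 5 = 9.29 − 5·2.4413 + 5 = 2.084
ΔM = M_A − M_B = -5.555 − (2.084) = -7.639; smaller M is more luminous → Star A.
L ratio = 10^(0.4 |ΔM|) = 10^3.056 = 1137

Star A is more luminous, by a factor of 1140.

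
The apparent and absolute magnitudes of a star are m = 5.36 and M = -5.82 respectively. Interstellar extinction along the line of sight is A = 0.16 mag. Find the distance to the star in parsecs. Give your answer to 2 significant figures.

d ≈ 1600 pc

m − M = 5 log₁₀(d/10 pc) + A  ⇒  5.36 − (-5.82) − 0.16 = 5 log₁₀(d/10)
11.020 = 5 log₁₀(d/10)
log₁₀ d = (m − M − A)/5 + 1 = 3.2040
d = 10^3.2040 = 1600 pc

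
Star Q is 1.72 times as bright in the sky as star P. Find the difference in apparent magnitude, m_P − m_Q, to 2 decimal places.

Pogson: Δm = −2.5 log₁₀(ratio) = −2.5 log₁₀(1.72) = −2.5 × 0.2355 = -0.589
Star Q is brighter so has the smaller magnitude: m_P − m_Q is positive.

m_P − m_Q ≈ 0.59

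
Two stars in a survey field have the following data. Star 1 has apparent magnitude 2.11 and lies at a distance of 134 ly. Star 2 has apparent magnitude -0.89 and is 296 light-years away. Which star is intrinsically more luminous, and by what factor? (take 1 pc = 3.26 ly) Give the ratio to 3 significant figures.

Star 2 is more luminous, by a factor of 77.3.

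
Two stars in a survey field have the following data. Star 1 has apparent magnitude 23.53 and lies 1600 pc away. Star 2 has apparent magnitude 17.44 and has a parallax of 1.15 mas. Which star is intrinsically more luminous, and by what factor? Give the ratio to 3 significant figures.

Star 2 is more luminous, by a factor of 80.6.

Star 1: M = m − 5 log₁₀ d + 5 = 23.53 − 5·3.2041 + 5 = 12.509
Star 2: p = 1.15 mas = 1.15×10^-3″ → d = 1/p = 869.6 pc
Star 2: M = m − 5 log₁₀ d + 5 = 17.44 − 5·2.9393 + 5 = 7.743
ΔM = M_1 − M_2 = 12.509 − (7.743) = 4.766; smaller M is more luminous → Star 2.
L ratio = 10^(0.4 |ΔM|) = 10^1.906 = 80.61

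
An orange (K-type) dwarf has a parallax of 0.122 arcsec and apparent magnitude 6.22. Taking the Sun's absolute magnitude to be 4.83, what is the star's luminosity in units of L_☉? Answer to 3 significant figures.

d = 1/p = 1/0.122″ = 8.197 pc
M = m − 5 log₁₀ d + 5 = 6.22 − 5·0.9136 + 5 = 6.652
M − M_☉ = 6.652 − 4.83 = 1.822
L/L_☉ = 10^(−0.4 × 1.822) = 0.1868

L/L_☉ ≈ 0.187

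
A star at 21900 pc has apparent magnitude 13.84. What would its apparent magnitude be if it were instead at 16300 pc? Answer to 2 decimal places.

m ≈ 13.20

Flux ∝ 1/d², so Δm = 5 log₁₀(d₂/d₁) = 5 log₁₀(16300/21900) = -0.641
m₂ = m₁ + Δm = 13.84 + (-0.641) = 13.199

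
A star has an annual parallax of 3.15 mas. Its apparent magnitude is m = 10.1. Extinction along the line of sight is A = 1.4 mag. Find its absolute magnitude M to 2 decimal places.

p = 3.15 mas = 3.15×10^-3″ → d = 1/p = 317.5 pc
5 log₁₀(d/10 pc) = 5 log₁₀(317.5) − 5 = 7.508
M = m − 5 log₁₀(d/10) − A = 10.1 − 7.508 − 1.4 = 1.192

M ≈ 1.19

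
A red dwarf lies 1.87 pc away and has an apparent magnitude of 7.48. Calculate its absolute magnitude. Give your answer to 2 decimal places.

5 log₁₀(d/10 pc) = 5 log₁₀(1.870) − 5 = -3.641
M = m − 5 log₁₀(d/10) = 7.48 + 3.641 = 11.121

M ≈ 11.12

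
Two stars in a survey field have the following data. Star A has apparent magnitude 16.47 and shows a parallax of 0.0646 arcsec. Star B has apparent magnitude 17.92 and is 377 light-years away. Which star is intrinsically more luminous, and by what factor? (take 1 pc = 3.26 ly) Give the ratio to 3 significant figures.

Star B is more luminous, by a factor of 14.7.

Star A: d = 1/p = 1/0.0646″ = 15.48 pc
Star A: M = m − 5 log₁₀ d + 5 = 16.47 − 5·1.1898 + 5 = 15.521
Star B: d = 377 ly / 3.26 = 115.6 pc
Star B: M = m − 5 log₁₀ d + 5 = 17.92 − 5·2.0631 + 5 = 12.604
ΔM = M_A − M_B = 15.521 − (12.604) = 2.917; smaller M is more luminous → Star B.
L ratio = 10^(0.4 |ΔM|) = 10^1.167 = 14.68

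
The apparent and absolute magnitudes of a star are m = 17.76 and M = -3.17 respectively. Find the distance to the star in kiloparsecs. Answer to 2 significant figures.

Distance modulus: m − M = 17.76 − (-3.17) = 20.930
m − M = 5 log₁₀ d − 5
log₁₀ d = (m − M)/5 + 1 = 5.1860
d = 10^5.1860 = 153500 pc
= 153.5 kpc

d ≈ 150 kpc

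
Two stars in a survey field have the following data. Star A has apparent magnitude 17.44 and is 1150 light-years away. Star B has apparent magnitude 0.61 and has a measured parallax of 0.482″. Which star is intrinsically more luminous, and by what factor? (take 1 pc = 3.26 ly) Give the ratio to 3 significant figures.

Star B is more luminous, by a factor of 187.

Star A: d = 1150 ly / 3.26 = 352.8 pc
Star A: M = m − 5 log₁₀ d + 5 = 17.44 − 5·2.5475 + 5 = 9.703
Star B: d = 1/p = 1/0.482″ = 2.075 pc
Star B: M = m − 5 log₁₀ d + 5 = 0.61 − 5·0.3170 + 5 = 4.025
ΔM = M_A − M_B = 9.703 − (4.025) = 5.677; smaller M is more luminous → Star B.
L ratio = 10^(0.4 |ΔM|) = 10^2.271 = 186.6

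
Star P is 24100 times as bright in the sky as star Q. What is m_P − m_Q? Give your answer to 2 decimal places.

Pogson: Δm = −2.5 log₁₀(ratio) = −2.5 log₁₀(24100) = −2.5 × 4.3820 = -10.955
Star P is brighter, so it has the smaller magnitude: the difference is negative.

m_P − m_Q ≈ -10.96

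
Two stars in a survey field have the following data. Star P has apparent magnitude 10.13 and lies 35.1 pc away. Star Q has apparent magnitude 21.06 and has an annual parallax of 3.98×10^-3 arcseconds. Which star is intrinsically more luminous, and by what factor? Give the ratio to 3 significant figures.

Star P: M = m − 5 log₁₀ d + 5 = 10.13 − 5·1.5453 + 5 = 7.403
Star Q: d = 1/p = 1/3.98×10^-3″ = 251.3 pc
Star Q: M = m − 5 log₁₀ d + 5 = 21.06 − 5·2.4001 + 5 = 14.059
ΔM = M_P − M_Q = 7.403 − (14.059) = -6.656; smaller M is more luminous → Star P.
L ratio = 10^(0.4 |ΔM|) = 10^2.662 = 459.6

Star P is more luminous, by a factor of 460.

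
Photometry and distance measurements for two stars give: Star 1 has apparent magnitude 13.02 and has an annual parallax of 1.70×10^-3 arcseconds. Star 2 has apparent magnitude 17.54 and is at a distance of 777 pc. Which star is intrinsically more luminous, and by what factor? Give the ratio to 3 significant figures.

Star 1 is more luminous, by a factor of 36.8.

Star 1: d = 1/p = 1/1.70×10^-3″ = 588.2 pc
Star 1: M = m − 5 log₁₀ d + 5 = 13.02 − 5·2.7696 + 5 = 4.172
Star 2: M = m − 5 log₁₀ d + 5 = 17.54 − 5·2.8904 + 5 = 8.088
ΔM = M_1 − M_2 = 4.172 − (8.088) = -3.916; smaller M is more luminous → Star 1.
L ratio = 10^(0.4 |ΔM|) = 10^1.566 = 36.83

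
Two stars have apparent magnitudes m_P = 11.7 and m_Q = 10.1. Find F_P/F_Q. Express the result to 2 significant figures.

Magnitude difference = 1.6
Flux ratio = 10^(−0.4 Δm) = 10^(−0.4 × 1.6) = 10^-0.640 = 0.2291

F_P/F_Q ≈ 0.23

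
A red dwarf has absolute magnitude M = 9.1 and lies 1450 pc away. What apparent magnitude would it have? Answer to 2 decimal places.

m ≈ 19.91

m = M + 5 log₁₀ d − 5 = 9.1 + 5·3.1614 − 5 = 19.907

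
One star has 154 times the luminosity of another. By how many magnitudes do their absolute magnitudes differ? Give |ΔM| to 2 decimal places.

|ΔM| ≈ 5.47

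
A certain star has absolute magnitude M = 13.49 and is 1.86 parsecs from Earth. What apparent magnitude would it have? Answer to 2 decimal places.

m ≈ 9.84

m = M + 5 log₁₀ d − 5 = 13.49 + 5·0.2695 − 5 = 9.838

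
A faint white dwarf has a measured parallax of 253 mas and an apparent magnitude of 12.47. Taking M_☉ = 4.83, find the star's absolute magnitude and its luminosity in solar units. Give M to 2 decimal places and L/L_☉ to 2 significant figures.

d = 1/p = 1000/253 mas = 3.953 pc
M = m − 5 log₁₀ d + 5 = 12.47 − 5·0.5969 + 5 = 14.486
M − M_☉ = 14.486 − 4.83 = 9.656
L/L_☉ = 10^(−0.4 × 9.656) = 1.373×10^-4

M ≈ 14.49; L/L_☉ ≈ 1.4×10^-4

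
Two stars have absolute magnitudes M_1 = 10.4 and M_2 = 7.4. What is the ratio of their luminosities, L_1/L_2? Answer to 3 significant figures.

ΔM = M_1 − M_2 = 3.0
L_1/L_2 = 10^(−0.4 ΔM) = 10^-1.200 = 0.06310

L_1/L_2 ≈ 0.0631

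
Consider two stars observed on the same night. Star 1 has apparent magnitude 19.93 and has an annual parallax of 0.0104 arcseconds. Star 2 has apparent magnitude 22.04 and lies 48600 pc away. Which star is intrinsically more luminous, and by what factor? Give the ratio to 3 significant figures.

Star 2 is more luminous, by a factor of 36600.

Star 1: d = 1/p = 1/0.0104″ = 96.15 pc
Star 1: M = m − 5 log₁₀ d + 5 = 19.93 − 5·1.9830 + 5 = 15.015
Star 2: M = m − 5 log₁₀ d + 5 = 22.04 − 5·4.6866 + 5 = 3.607
ΔM = M_1 − M_2 = 15.015 − (3.607) = 11.408; smaller M is more luminous → Star 2.
L ratio = 10^(0.4 |ΔM|) = 10^4.563 = 36590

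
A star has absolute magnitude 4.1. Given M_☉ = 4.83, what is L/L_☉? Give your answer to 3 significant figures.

L/L_☉ ≈ 1.96

M − M_☉ = 4.1 − 4.83 = -0.730
L/L_☉ = 10^(−0.4 (M − M_☉)) = 10^0.292 = 1.959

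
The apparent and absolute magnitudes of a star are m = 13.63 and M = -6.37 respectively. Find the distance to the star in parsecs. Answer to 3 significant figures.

Distance modulus: m − M = 13.63 − (-6.37) = 20.000
m − M = 5 log₁₀ d − 5
log₁₀ d = (m − M)/5 + 1 = 5.0000
d = 10^5.0000 = 100000 pc

d ≈ 100000 pc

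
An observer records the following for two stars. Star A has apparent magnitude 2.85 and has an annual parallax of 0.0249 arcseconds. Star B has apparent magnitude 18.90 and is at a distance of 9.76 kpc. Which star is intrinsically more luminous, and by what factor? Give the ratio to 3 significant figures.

Star A is more luminous, by a factor of 44.5.

Star A: d = 1/p = 1/0.0249″ = 40.16 pc
Star A: M = m − 5 log₁₀ d + 5 = 2.85 − 5·1.6038 + 5 = -0.169
Star B: d = 9.76 kpc = 9760 pc
Star B: M = m − 5 log₁₀ d + 5 = 18.90 − 5·3.9894 + 5 = 3.953
ΔM = M_A − M_B = -0.169 − (3.953) = -4.122; smaller M is more luminous → Star A.
L ratio = 10^(0.4 |ΔM|) = 10^1.649 = 44.54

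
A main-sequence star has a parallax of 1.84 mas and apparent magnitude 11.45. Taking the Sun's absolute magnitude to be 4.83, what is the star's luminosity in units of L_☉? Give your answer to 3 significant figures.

L/L_☉ ≈ 6.64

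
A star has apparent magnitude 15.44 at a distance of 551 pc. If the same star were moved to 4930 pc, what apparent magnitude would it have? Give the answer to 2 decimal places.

m ≈ 20.20

Flux ∝ 1/d², so Δm = 5 log₁₀(d₂/d₁) = 5 log₁₀(4930/551) = 4.758
m₂ = m₁ + Δm = 15.44 + (4.758) = 20.198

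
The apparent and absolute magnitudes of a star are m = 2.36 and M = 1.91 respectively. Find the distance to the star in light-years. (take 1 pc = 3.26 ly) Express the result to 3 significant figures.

d ≈ 40.1 ly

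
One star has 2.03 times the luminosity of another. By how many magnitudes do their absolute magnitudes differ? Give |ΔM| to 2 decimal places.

Pogson: ΔM = −2.5 log₁₀(ratio) = −2.5 log₁₀(2.03) = −2.5 × 0.3075 = -0.769

|ΔM| ≈ 0.77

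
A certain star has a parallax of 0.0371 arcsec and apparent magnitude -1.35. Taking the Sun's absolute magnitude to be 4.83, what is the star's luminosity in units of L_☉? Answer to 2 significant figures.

d = 1/p = 1/0.0371″ = 26.95 pc
M = m − 5 log₁₀ d + 5 = -1.35 − 5·1.4306 + 5 = -3.503
M − M_☉ = -3.503 − 4.83 = -8.333
L/L_☉ = 10^(−0.4 × -8.333) = 2154

L/L_☉ ≈ 2200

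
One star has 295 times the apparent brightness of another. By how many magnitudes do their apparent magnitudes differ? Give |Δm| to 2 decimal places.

|Δm| ≈ 6.17

Pogson: Δm = −2.5 log₁₀(ratio) = −2.5 log₁₀(295) = −2.5 × 2.4698 = -6.175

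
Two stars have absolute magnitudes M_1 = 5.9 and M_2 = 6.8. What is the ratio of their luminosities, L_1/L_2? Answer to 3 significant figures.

L_1/L_2 ≈ 2.29

ΔM = M_1 − M_2 = -0.9
L_1/L_2 = 10^(−0.4 ΔM) = 10^0.360 = 2.291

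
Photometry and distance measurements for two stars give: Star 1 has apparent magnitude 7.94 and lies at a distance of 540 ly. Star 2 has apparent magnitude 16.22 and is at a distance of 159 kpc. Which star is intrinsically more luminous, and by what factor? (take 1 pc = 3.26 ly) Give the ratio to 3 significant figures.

Star 1: d = 540 ly / 3.26 = 165.6 pc
Star 1: M = m − 5 log₁₀ d + 5 = 7.94 − 5·2.2192 + 5 = 1.844
Star 2: d = 159 kpc = 159000 pc
Star 2: M = m − 5 log₁₀ d + 5 = 16.22 − 5·5.2014 + 5 = -4.787
ΔM = M_1 − M_2 = 1.844 − (-4.787) = 6.631; smaller M is more luminous → Star 2.
L ratio = 10^(0.4 |ΔM|) = 10^2.652 = 449.2

Star 2 is more luminous, by a factor of 449.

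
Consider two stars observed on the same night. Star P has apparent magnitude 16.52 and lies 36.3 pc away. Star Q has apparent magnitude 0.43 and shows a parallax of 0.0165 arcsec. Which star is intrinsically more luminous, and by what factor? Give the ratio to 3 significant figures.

Star Q is more luminous, by a factor of 7.61×10^6.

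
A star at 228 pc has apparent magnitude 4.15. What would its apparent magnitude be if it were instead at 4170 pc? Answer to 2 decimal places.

m ≈ 10.46

Flux ∝ 1/d², so Δm = 5 log₁₀(d₂/d₁) = 5 log₁₀(4170/228) = 6.311
m₂ = m₁ + Δm = 4.15 + (6.311) = 10.461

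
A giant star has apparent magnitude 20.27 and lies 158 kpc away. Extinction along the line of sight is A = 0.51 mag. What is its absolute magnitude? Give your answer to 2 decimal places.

M ≈ -1.23

d = 158 kpc = 158000 pc
5 log₁₀(d/10 pc) = 5 log₁₀(158000) − 5 = 20.993
M = m − 5 log₁₀(d/10) − A = 20.27 − 20.993 − 0.51 = -1.233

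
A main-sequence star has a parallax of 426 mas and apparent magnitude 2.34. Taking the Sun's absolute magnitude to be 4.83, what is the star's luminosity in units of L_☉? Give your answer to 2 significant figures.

L/L_☉ ≈ 0.55

d = 1/p = 1000/426 mas = 2.347 pc
M = m − 5 log₁₀ d + 5 = 2.34 − 5·0.3706 + 5 = 5.487
M − M_☉ = 5.487 − 4.83 = 0.657
L/L_☉ = 10^(−0.4 × 0.657) = 0.5460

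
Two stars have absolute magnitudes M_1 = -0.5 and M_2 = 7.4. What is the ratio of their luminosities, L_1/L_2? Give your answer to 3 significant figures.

L_1/L_2 ≈ 1450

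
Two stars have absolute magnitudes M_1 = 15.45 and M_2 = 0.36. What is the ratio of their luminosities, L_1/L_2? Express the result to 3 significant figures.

L_1/L_2 ≈ 9.20×10^-7

ΔM = M_1 − M_2 = 15.09
L_1/L_2 = 10^(−0.4 ΔM) = 10^-6.036 = 9.204×10^-7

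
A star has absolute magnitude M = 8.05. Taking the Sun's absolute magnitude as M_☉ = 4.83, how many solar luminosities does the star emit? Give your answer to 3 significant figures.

M − M_☉ = 8.05 − 4.83 = 3.220
L/L_☉ = 10^(−0.4 (M − M_☉)) = 10^-1.288 = 0.05152

L/L_☉ ≈ 0.0515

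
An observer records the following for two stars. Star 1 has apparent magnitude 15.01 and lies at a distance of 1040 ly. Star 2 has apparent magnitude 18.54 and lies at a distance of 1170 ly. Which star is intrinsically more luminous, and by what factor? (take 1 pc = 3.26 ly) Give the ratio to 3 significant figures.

Star 1 is more luminous, by a factor of 20.4.

Star 1: d = 1040 ly / 3.26 = 319.0 pc
Star 1: M = m − 5 log₁₀ d + 5 = 15.01 − 5·2.5038 + 5 = 7.491
Star 2: d = 1170 ly / 3.26 = 358.9 pc
Star 2: M = m − 5 log₁₀ d + 5 = 18.54 − 5·2.5550 + 5 = 10.765
ΔM = M_1 − M_2 = 7.491 − (10.765) = -3.274; smaller M is more luminous → Star 1.
L ratio = 10^(0.4 |ΔM|) = 10^1.310 = 20.40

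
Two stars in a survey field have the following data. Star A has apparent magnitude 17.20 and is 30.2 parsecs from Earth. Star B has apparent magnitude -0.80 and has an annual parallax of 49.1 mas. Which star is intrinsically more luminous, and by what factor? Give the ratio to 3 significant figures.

Star B is more luminous, by a factor of 7.21×10^6.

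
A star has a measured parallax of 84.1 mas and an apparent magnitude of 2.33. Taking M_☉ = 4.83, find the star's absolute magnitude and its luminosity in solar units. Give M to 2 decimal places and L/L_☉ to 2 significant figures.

d = 1/p = 1000/84.1 mas = 11.89 pc
M = m − 5 log₁₀ d + 5 = 2.33 − 5·1.0752 + 5 = 1.954
M − M_☉ = 1.954 − 4.83 = -2.876
L/L_☉ = 10^(−0.4 × -2.876) = 14.14

M ≈ 1.95; L/L_☉ ≈ 14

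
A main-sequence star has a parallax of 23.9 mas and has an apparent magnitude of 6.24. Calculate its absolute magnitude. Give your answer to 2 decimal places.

p = 23.9 mas = 0.0239″ → d = 1/p = 41.84 pc
5 log₁₀(d/10 pc) = 5 log₁₀(41.84) − 5 = 3.108
M = m − 5 log₁₀(d/10) = 6.24 − 3.108 = 3.132

M ≈ 3.13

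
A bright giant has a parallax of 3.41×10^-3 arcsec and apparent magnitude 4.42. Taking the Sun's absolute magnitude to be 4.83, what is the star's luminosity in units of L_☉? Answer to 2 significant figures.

L/L_☉ ≈ 1300

d = 1/p = 1/3.41×10^-3″ = 293.3 pc
M = m − 5 log₁₀ d + 5 = 4.42 − 5·2.4672 + 5 = -2.916
M − M_☉ = -2.916 − 4.83 = -7.746
L/L_☉ = 10^(−0.4 × -7.746) = 1255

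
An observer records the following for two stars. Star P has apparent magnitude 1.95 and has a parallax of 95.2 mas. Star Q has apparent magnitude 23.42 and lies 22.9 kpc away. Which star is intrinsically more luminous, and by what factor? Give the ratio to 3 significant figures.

Star P is more luminous, by a factor of 81.5.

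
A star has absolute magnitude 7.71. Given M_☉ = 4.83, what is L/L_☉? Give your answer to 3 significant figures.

M − M_☉ = 7.71 − 4.83 = 2.880
L/L_☉ = 10^(−0.4 (M − M_☉)) = 10^-1.152 = 0.07047

L/L_☉ ≈ 0.0705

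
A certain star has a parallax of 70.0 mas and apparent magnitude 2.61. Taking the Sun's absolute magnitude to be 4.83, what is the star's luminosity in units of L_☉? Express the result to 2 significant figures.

L/L_☉ ≈ 16

d = 1/p = 1000/70.0 mas = 14.29 pc
M = m − 5 log₁₀ d + 5 = 2.61 − 5·1.1549 + 5 = 1.835
M − M_☉ = 1.835 − 4.83 = -2.995
L/L_☉ = 10^(−0.4 × -2.995) = 15.77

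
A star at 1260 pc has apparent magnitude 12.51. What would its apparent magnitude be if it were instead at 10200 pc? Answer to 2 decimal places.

m ≈ 17.05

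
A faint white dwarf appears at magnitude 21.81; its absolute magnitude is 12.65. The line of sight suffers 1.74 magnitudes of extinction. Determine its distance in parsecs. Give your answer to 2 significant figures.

d ≈ 300 pc

m − M = 5 log₁₀(d/10 pc) + A  ⇒  21.81 − (12.65) − 1.74 = 5 log₁₀(d/10)
7.420 = 5 log₁₀(d/10)
log₁₀ d = (m − M − A)/5 + 1 = 2.4840
d = 10^2.4840 = 304.8 pc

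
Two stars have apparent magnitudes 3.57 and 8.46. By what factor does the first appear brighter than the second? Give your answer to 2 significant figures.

90

Δm = 3.57 − (8.46) = -4.89
Flux ratio = 10^(−0.4 Δm) = 10^(−0.4 × -4.89) = 10^1.956 = 90.36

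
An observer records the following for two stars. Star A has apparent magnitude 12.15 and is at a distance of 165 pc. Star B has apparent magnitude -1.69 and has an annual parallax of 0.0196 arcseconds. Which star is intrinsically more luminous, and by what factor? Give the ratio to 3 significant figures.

Star A: M = m − 5 log₁₀ d + 5 = 12.15 − 5·2.2175 + 5 = 6.063
Star B: d = 1/p = 1/0.0196″ = 51.02 pc
Star B: M = m − 5 log₁₀ d + 5 = -1.69 − 5·1.7077 + 5 = -5.229
ΔM = M_A − M_B = 6.063 − (-5.229) = 11.291; smaller M is more luminous → Star B.
L ratio = 10^(0.4 |ΔM|) = 10^4.517 = 32850

Star B is more luminous, by a factor of 32800.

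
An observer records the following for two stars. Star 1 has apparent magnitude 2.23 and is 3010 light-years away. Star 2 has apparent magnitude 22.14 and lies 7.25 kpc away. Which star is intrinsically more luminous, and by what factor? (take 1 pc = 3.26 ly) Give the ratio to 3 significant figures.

Star 1 is more luminous, by a factor of 1.49×10^6.

Star 1: d = 3010 ly / 3.26 = 923.3 pc
Star 1: M = m − 5 log₁₀ d + 5 = 2.23 − 5·2.9653 + 5 = -7.597
Star 2: d = 7.25 kpc = 7250 pc
Star 2: M = m − 5 log₁₀ d + 5 = 22.14 − 5·3.8603 + 5 = 7.838
ΔM = M_1 − M_2 = -7.597 − (7.838) = -15.435; smaller M is more luminous → Star 1.
L ratio = 10^(0.4 |ΔM|) = 10^6.174 = 1.493×10^6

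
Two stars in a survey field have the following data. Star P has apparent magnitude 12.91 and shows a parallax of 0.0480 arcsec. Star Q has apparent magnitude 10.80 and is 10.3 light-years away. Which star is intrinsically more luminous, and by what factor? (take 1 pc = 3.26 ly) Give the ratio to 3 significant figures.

Star P: d = 1/p = 1/0.0480″ = 20.83 pc
Star P: M = m − 5 log₁₀ d + 5 = 12.91 − 5·1.3188 + 5 = 11.316
Star Q: d = 10.3 ly / 3.26 = 3.160 pc
Star Q: M = m − 5 log₁₀ d + 5 = 10.80 − 5·0.4996 + 5 = 13.302
ΔM = M_P − M_Q = 11.316 − (13.302) = -1.986; smaller M is more luminous → Star P.
L ratio = 10^(0.4 |ΔM|) = 10^0.794 = 6.227

Star P is more luminous, by a factor of 6.23.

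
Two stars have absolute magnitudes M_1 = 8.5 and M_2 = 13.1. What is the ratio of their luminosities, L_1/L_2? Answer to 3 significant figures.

ΔM = M_1 − M_2 = -4.6
L_1/L_2 = 10^(−0.4 ΔM) = 10^1.840 = 69.18

L_1/L_2 ≈ 69.2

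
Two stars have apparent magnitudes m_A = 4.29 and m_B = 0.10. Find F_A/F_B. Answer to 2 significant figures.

Magnitude difference = 4.19
Flux ratio = 10^(−0.4 Δm) = 10^(−0.4 × 4.19) = 10^-1.676 = 0.02109

F_A/F_B ≈ 0.021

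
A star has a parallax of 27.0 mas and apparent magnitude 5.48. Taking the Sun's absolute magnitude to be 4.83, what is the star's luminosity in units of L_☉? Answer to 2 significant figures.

L/L_☉ ≈ 7.5

d = 1/p = 1000/27.0 mas = 37.04 pc
M = m − 5 log₁₀ d + 5 = 5.48 − 5·1.5686 + 5 = 2.637
M − M_☉ = 2.637 − 4.83 = -2.193
L/L_☉ = 10^(−0.4 × -2.193) = 7.538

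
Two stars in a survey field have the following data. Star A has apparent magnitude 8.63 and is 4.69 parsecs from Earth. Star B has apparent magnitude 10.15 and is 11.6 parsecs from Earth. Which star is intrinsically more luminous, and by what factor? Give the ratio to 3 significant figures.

Star B is more luminous, by a factor of 1.51.

Star A: M = m − 5 log₁₀ d + 5 = 8.63 − 5·0.6712 + 5 = 10.274
Star B: M = m − 5 log₁₀ d + 5 = 10.15 − 5·1.0645 + 5 = 9.828
ΔM = M_A − M_B = 10.274 − (9.828) = 0.446; smaller M is more luminous → Star B.
L ratio = 10^(0.4 |ΔM|) = 10^0.179 = 1.509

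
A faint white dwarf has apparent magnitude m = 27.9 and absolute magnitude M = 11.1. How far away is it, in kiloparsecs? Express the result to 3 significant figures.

μ = m − M = 16.800
m − M = 5 log₁₀ d − 5
log₁₀ d = (m − M)/5 + 1 = 4.3600
d = 10^4.3600 = 22910 pc
= 22.91 kpc

d ≈ 22.9 kpc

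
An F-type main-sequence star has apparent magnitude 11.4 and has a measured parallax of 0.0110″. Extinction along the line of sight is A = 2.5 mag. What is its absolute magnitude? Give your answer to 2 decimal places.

M ≈ 4.11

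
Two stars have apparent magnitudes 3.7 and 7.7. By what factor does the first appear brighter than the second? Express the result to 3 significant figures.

39.8

Δm = 3.7 − (7.7) = -4.0
Flux ratio = 10^(−0.4 Δm) = 10^(−0.4 × -4.0) = 10^1.600 = 39.81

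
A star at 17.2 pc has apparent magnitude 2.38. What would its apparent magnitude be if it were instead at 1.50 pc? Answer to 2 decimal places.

m ≈ -2.92

Flux ∝ 1/d², so Δm = 5 log₁₀(d₂/d₁) = 5 log₁₀(1.50/17.2) = -5.297
m₂ = m₁ + Δm = 2.38 + (-5.297) = -2.917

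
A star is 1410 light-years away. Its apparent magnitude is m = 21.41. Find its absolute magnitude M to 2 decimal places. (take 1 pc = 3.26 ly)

M ≈ 13.23

d = 1410 ly / 3.26 = 432.5 pc
5 log₁₀(d/10 pc) = 5 log₁₀(432.5) − 5 = 8.180
M = m − 5 log₁₀(d/10) = 21.41 − 8.180 = 13.230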